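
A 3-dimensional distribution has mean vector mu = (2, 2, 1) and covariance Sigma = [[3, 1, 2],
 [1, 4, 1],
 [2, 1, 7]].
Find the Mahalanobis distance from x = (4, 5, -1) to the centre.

Step 1 — centre the observation: (x - mu) = (2, 3, -2).

Step 2 — invert Sigma (cofactor / det for 3×3, or solve directly):
  Sigma^{-1} = [[0.4355, -0.0806, -0.1129],
 [-0.0806, 0.2742, -0.0161],
 [-0.1129, -0.0161, 0.1774]].

Step 3 — form the quadratic (x - mu)^T · Sigma^{-1} · (x - mu):
  Sigma^{-1} · (x - mu) = (0.8548, 0.6935, -0.629).
  (x - mu)^T · [Sigma^{-1} · (x - mu)] = (2)·(0.8548) + (3)·(0.6935) + (-2)·(-0.629) = 5.0484.

Step 4 — take square root: d = √(5.0484) ≈ 2.2469.

d(x, mu) = √(5.0484) ≈ 2.2469


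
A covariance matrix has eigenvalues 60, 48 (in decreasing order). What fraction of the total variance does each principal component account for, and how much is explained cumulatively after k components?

Step 1 — total variance = trace(Sigma) = Σ λ_i = 60 + 48 = 108.

Step 2 — fraction explained by component i = λ_i / Σ λ:
  PC1: 60/108 = 0.5556
  PC2: 48/108 = 0.4444

Step 3 — cumulative fraction after k components = (λ_1 + ... + λ_k) / Σ λ:
  k = 1: 60/108 = 0.5556
  k = 2: (60 + 48)/108 = 108/108 = 1

Summary (fraction, with percent):

explained: PC1 0.5556 (55.56%), PC2 0.4444 (44.44%);  cumulative: 0.5556, 1


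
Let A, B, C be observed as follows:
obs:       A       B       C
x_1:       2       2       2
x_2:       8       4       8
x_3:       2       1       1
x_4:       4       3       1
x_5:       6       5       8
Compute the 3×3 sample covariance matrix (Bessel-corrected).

Step 1 — column means:
  mean(A) = (2 + 8 + 2 + 4 + 6) / 5 = 22/5 = 4.4
  mean(B) = (2 + 4 + 1 + 3 + 5) / 5 = 15/5 = 3
  mean(C) = (2 + 8 + 1 + 1 + 8) / 5 = 20/5 = 4

Step 2 — sample covariance S[i,j] = (1/(n-1)) · Σ_k (x_{k,i} - mean_i) · (x_{k,j} - mean_j), with n-1 = 4.
  S[A,A] = ((-2.4)·(-2.4) + (3.6)·(3.6) + (-2.4)·(-2.4) + (-0.4)·(-0.4) + (1.6)·(1.6)) / 4 = 27.2/4 = 6.8
  S[A,B] = ((-2.4)·(-1) + (3.6)·(1) + (-2.4)·(-2) + (-0.4)·(0) + (1.6)·(2)) / 4 = 14/4 = 3.5
  S[A,C] = ((-2.4)·(-2) + (3.6)·(4) + (-2.4)·(-3) + (-0.4)·(-3) + (1.6)·(4)) / 4 = 34/4 = 8.5
  S[B,B] = ((-1)·(-1) + (1)·(1) + (-2)·(-2) + (0)·(0) + (2)·(2)) / 4 = 10/4 = 2.5
  S[B,C] = ((-1)·(-2) + (1)·(4) + (-2)·(-3) + (0)·(-3) + (2)·(4)) / 4 = 20/4 = 5
  S[C,C] = ((-2)·(-2) + (4)·(4) + (-3)·(-3) + (-3)·(-3) + (4)·(4)) / 4 = 54/4 = 13.5

S is symmetric (S[j,i] = S[i,j]). Assembling:

S = [[6.8, 3.5, 8.5],
 [3.5, 2.5, 5],
 [8.5, 5, 13.5]]


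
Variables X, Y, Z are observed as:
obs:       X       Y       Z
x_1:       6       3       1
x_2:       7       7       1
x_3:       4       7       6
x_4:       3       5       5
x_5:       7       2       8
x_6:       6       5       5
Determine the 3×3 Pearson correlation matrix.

Step 1 — column means:
  mean(X) = (6 + 7 + 4 + 3 + 7 + 6) / 6 = 33/6 = 5.5
  mean(Y) = (3 + 7 + 7 + 5 + 2 + 5) / 6 = 29/6 = 4.8333
  mean(Z) = (1 + 1 + 6 + 5 + 8 + 5) / 6 = 26/6 = 4.3333

Step 2 — sample variances and covariances s[i,j] = (1/(n-1)) · Σ_k (x_{k,i} - mean_i) · (x_{k,j} - mean_j), with n-1 = 5:
  s[X,X] = ((0.5)·(0.5) + (1.5)·(1.5) + (-1.5)·(-1.5) + (-2.5)·(-2.5) + (1.5)·(1.5) + (0.5)·(0.5)) / 5 = 13.5/5 = 2.7
  s[X,Y] = ((0.5)·(-1.8333) + (1.5)·(2.1667) + (-1.5)·(2.1667) + (-2.5)·(0.1667) + (1.5)·(-2.8333) + (0.5)·(0.1667)) / 5 = -5.5/5 = -1.1
  s[X,Z] = ((0.5)·(-3.3333) + (1.5)·(-3.3333) + (-1.5)·(1.6667) + (-2.5)·(0.6667) + (1.5)·(3.6667) + (0.5)·(0.6667)) / 5 = -5/5 = -1
  s[Y,Y] = ((-1.8333)·(-1.8333) + (2.1667)·(2.1667) + (2.1667)·(2.1667) + (0.1667)·(0.1667) + (-2.8333)·(-2.8333) + (0.1667)·(0.1667)) / 5 = 20.8333/5 = 4.1667
  s[Y,Z] = ((-1.8333)·(-3.3333) + (2.1667)·(-3.3333) + (2.1667)·(1.6667) + (0.1667)·(0.6667) + (-2.8333)·(3.6667) + (0.1667)·(0.6667)) / 5 = -7.6667/5 = -1.5333
  s[Z,Z] = ((-3.3333)·(-3.3333) + (-3.3333)·(-3.3333) + (1.6667)·(1.6667) + (0.6667)·(0.6667) + (3.6667)·(3.6667) + (0.6667)·(0.6667)) / 5 = 39.3333/5 = 7.8667
  Sample standard deviations s_i = √(s[i,i]):
  s(X) = √(2.7) = 1.6432
  s(Y) = √(4.1667) = 2.0412
  s(Z) = √(7.8667) = 2.8048

Step 3 — r_{ij} = s_{ij} / (s_i · s_j):
  r[X,X] = 1 (diagonal).
  r[X,Y] = -1.1 / (1.6432 · 2.0412) = -1.1 / 3.3541 = -0.328
  r[X,Z] = -1 / (1.6432 · 2.8048) = -1 / 4.6087 = -0.217
  r[Y,Y] = 1 (diagonal).
  r[Y,Z] = -1.5333 / (2.0412 · 2.8048) = -1.5333 / 5.7252 = -0.2678
  r[Z,Z] = 1 (diagonal).

R is symmetric with unit diagonal. Assembling:

R = [[1, -0.328, -0.217],
 [-0.328, 1, -0.2678],
 [-0.217, -0.2678, 1]]


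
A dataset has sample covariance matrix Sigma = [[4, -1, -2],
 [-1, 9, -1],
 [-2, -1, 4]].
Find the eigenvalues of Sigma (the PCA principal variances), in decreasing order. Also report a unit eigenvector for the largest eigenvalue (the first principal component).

Step 1 — characteristic polynomial p(λ) = det(λI - Sigma) = λ³ - tr·λ² + c_1·λ - det, where tr = trace, c_1 = sum of the principal 2×2 minors, det = det(Sigma):
  tr = 4 + 9 + 4 = 17,
  c_1 = (4·9 - (-1)²) + (4·4 - (-2)²) + (9·4 - (-1)²) = 35 + 12 + 35 = 82,
  det = 4·(9·4 - (-1)²) - (-1)·((-1)·4 - (-1)·(-2)) + (-2)·((-1)·(-1) - 9·(-2)) = 4·(35) - (-1)·(-6) + (-2)·(19) = 96.
  So p(λ) = λ³ - 17λ² + 82λ - 96.
Step 2 — look for an integer root (rational root theorem: any rational root is an integer divisor of 96). Testing λ = 6:
  p(6) = 216 - 612 + 492 - 96 = 0  ✓
  Dividing out (λ - 6): p(λ) = (λ - 6)(λ² - 11λ + 16).
Step 3 — remaining eigenvalues from the quadratic λ² - 11λ + 16 = 0:
  Δ = 11² - 4·16 = 121 - 64 = 57,  λ = (11 ± √57)/2 = (11 ± 7.5498)/2 ≈ 9.2749 or 1.7251.
  Sorted: λ_1 = 9.2749,  λ_2 = 6,  λ_3 = 1.7251  (check: sum = 17 = tr ✓).

Step 4 — unit eigenvector for λ_1 ≈ 9.2749: v spans the null space of (Sigma - λ_1 I), whose rows are
  r_1 = (-5.2749, -1, -2),  r_2 = (-1, -0.2749, -1),  r_3 = (-2, -1, -5.2749).
  v is orthogonal to every row, so take v ∝ r_1 × r_2 = ((-1)·(-1) - (-2)·(-0.2749), (-2)·(-1) - (-5.2749)·(-1), (-5.2749)·(-0.2749) - (-1)·(-1)) ≈ (0.4502, -3.2749, 0.4502).
  Let u = (0.4502, -3.2749, 0.4502).
  ||u|| = √((0.4502)² + (-3.2749)² + (0.4502)²) = √(11.1304) ≈ 3.3362,  v_1 = u/||u|| ≈ (0.1349, -0.9816, 0.1349) (||v_1|| = 1).

λ_1 = 9.2749,  λ_2 = 6,  λ_3 = 1.7251;  v_1 ≈ (0.1349, -0.9816, 0.1349)


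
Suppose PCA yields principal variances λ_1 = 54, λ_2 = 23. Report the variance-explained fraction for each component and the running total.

Step 1 — total variance = trace(Sigma) = Σ λ_i = 54 + 23 = 77.

Step 2 — fraction explained by component i = λ_i / Σ λ:
  PC1: 54/77 = 0.7013
  PC2: 23/77 = 0.2987

Step 3 — cumulative fraction after k components = (λ_1 + ... + λ_k) / Σ λ:
  k = 1: 54/77 = 0.7013
  k = 2: (54 + 23)/77 = 77/77 = 1

Summary (fraction, with percent):

explained: PC1 0.7013 (70.13%), PC2 0.2987 (29.87%);  cumulative: 0.7013, 1


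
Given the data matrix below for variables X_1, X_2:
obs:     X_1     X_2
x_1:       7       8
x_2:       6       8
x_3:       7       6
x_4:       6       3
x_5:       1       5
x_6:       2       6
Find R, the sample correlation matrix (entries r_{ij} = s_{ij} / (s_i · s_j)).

Step 1 — column means:
  mean(X_1) = (7 + 6 + 7 + 6 + 1 + 2) / 6 = 29/6 = 4.8333
  mean(X_2) = (8 + 8 + 6 + 3 + 5 + 6) / 6 = 36/6 = 6

Step 2 — sample variances and covariances s[i,j] = (1/(n-1)) · Σ_k (x_{k,i} - mean_i) · (x_{k,j} - mean_j), with n-1 = 5:
  s[X_1,X_1] = ((2.1667)·(2.1667) + (1.1667)·(1.1667) + (2.1667)·(2.1667) + (1.1667)·(1.1667) + (-3.8333)·(-3.8333) + (-2.8333)·(-2.8333)) / 5 = 34.8333/5 = 6.9667
  s[X_1,X_2] = ((2.1667)·(2) + (1.1667)·(2) + (2.1667)·(0) + (1.1667)·(-3) + (-3.8333)·(-1) + (-2.8333)·(0)) / 5 = 7/5 = 1.4
  s[X_2,X_2] = ((2)·(2) + (2)·(2) + (0)·(0) + (-3)·(-3) + (-1)·(-1) + (0)·(0)) / 5 = 18/5 = 3.6
  Sample standard deviations s_i = √(s[i,i]):
  s(X_1) = √(6.9667) = 2.6394
  s(X_2) = √(3.6) = 1.8974

Step 3 — r_{ij} = s_{ij} / (s_i · s_j):
  r[X_1,X_1] = 1 (diagonal).
  r[X_1,X_2] = 1.4 / (2.6394 · 1.8974) = 1.4 / 5.008 = 0.2796
  r[X_2,X_2] = 1 (diagonal).

R is symmetric with unit diagonal. Assembling:

R = [[1, 0.2796],
 [0.2796, 1]]


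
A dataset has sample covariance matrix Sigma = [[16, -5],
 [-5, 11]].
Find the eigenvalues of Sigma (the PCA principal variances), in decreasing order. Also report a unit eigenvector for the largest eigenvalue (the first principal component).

Step 1 — characteristic polynomial of 2×2 Sigma:
  det(Sigma - λI) = λ² - trace · λ + det = 0.
  trace = 16 + 11 = 27, det = 16·11 - (-5)² = 151.
Step 2 — discriminant:
  Δ = trace² - 4·det = 729 - 604 = 125.
Step 3 — eigenvalues:
  λ = (trace ± √Δ)/2 = (27 ± 11.1803)/2,
  λ_1 = 19.0902,  λ_2 = 7.9098.

Step 4 — unit eigenvector for λ_1: solve (Sigma - λ_1 I)v = 0. First row:
  (16 - 19.0902)·v_x + (-5)·v_y = 0, i.e. (-3.0902)·v_x + (-5)·v_y = 0,
  so v ∝ (b, λ_1 - a) = (-5, 3.0902); multiply by -1 so the first entry is positive: u = (5, -3.0902).
  ||u|| = √((5)² + (-3.0902)²) = √(34.5492) ≈ 5.8779,
  v_1 = u/||u|| ≈ (0.8507, -0.5257) (||v_1|| = 1).

λ_1 = 19.0902,  λ_2 = 7.9098;  v_1 ≈ (0.8507, -0.5257)


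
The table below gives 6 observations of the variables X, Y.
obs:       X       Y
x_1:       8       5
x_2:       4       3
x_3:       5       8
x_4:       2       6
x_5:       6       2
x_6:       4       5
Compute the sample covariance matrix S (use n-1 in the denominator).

Step 1 — column means:
  mean(X) = (8 + 4 + 5 + 2 + 6 + 4) / 6 = 29/6 = 4.8333
  mean(Y) = (5 + 3 + 8 + 6 + 2 + 5) / 6 = 29/6 = 4.8333

Step 2 — sample covariance S[i,j] = (1/(n-1)) · Σ_k (x_{k,i} - mean_i) · (x_{k,j} - mean_j), with n-1 = 5.
  S[X,X] = ((3.1667)·(3.1667) + (-0.8333)·(-0.8333) + (0.1667)·(0.1667) + (-2.8333)·(-2.8333) + (1.1667)·(1.1667) + (-0.8333)·(-0.8333)) / 5 = 20.8333/5 = 4.1667
  S[X,Y] = ((3.1667)·(0.1667) + (-0.8333)·(-1.8333) + (0.1667)·(3.1667) + (-2.8333)·(1.1667) + (1.1667)·(-2.8333) + (-0.8333)·(0.1667)) / 5 = -4.1667/5 = -0.8333
  S[Y,Y] = ((0.1667)·(0.1667) + (-1.8333)·(-1.8333) + (3.1667)·(3.1667) + (1.1667)·(1.1667) + (-2.8333)·(-2.8333) + (0.1667)·(0.1667)) / 5 = 22.8333/5 = 4.5667

S is symmetric (S[j,i] = S[i,j]). Assembling:

S = [[4.1667, -0.8333],
 [-0.8333, 4.5667]]


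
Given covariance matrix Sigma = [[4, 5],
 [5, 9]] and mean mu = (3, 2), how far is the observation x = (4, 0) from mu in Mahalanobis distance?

Step 1 — centre the observation: (x - mu) = (1, -2).

Step 2 — invert Sigma. det(Sigma) = 4·9 - (5)² = 11.
  Sigma^{-1} = (1/det) · [[d, -b], [-b, a]] = [[0.8182, -0.4545],
 [-0.4545, 0.3636]].

Step 3 — form the quadratic (x - mu)^T · Sigma^{-1} · (x - mu):
  Sigma^{-1} · (x - mu) = (1.7273, -1.1818).
  (x - mu)^T · [Sigma^{-1} · (x - mu)] = (1)·(1.7273) + (-2)·(-1.1818) = 4.0909.

Step 4 — take square root: d = √(4.0909) ≈ 2.0226.

d(x, mu) = √(4.0909) ≈ 2.0226


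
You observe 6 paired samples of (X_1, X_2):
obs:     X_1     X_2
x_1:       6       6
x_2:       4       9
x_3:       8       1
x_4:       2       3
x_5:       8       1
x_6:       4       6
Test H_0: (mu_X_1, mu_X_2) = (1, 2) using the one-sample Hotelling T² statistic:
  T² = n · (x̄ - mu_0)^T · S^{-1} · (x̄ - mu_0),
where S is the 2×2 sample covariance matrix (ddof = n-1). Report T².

Step 1 — sample mean vector:
  mean(X_1) = (6 + 4 + 8 + 2 + 8 + 4) / 6 = 32/6 = 5.3333
  mean(X_2) = (6 + 9 + 1 + 3 + 1 + 6) / 6 = 26/6 = 4.3333
  x̄ = (5.3333, 4.3333),  deviation x̄ - mu_0 = (5.3333, 4.3333) - (1, 2) = (4.3333, 2.3333).

Step 2 — sample covariance matrix, S[i,j] = (1/(n-1)) · Σ_k (x_{k,i} - mean_i) · (x_{k,j} - mean_j), divisor n-1 = 5:
  S[X_1,X_1] = ((0.6667)·(0.6667) + (-1.3333)·(-1.3333) + (2.6667)·(2.6667) + (-3.3333)·(-3.3333) + (2.6667)·(2.6667) + (-1.3333)·(-1.3333)) / 5 = 29.3333/5 = 5.8667
  S[X_1,X_2] = ((0.6667)·(1.6667) + (-1.3333)·(4.6667) + (2.6667)·(-3.3333) + (-3.3333)·(-1.3333) + (2.6667)·(-3.3333) + (-1.3333)·(1.6667)) / 5 = -20.6667/5 = -4.1333
  S[X_2,X_2] = ((1.6667)·(1.6667) + (4.6667)·(4.6667) + (-3.3333)·(-3.3333) + (-1.3333)·(-1.3333) + (-3.3333)·(-3.3333) + (1.6667)·(1.6667)) / 5 = 51.3333/5 = 10.2667
  S = [[5.8667, -4.1333],
 [-4.1333, 10.2667]].

Step 3 — invert S. det(S) = 5.8667·10.2667 - (-4.1333)² = 43.1467.
  S^{-1} = (1/det) · [[d, -b], [-b, a]] = [[0.2379, 0.0958],
 [0.0958, 0.136]].

Step 4 — quadratic form (x̄ - mu_0)^T · S^{-1} · (x̄ - mu_0):
  S^{-1} · (x̄ - mu_0) = (1.2546, 0.7324),
  (x̄ - mu_0)^T · [...] = (4.3333)·(1.2546) + (2.3333)·(0.7324) = 7.1457.

Step 5 — scale by n: T² = 6 · 7.1457 = 42.8739.

T² ≈ 42.8739


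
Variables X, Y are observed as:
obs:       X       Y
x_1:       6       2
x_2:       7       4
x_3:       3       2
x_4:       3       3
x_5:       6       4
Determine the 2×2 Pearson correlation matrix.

Step 1 — column means:
  mean(X) = (6 + 7 + 3 + 3 + 6) / 5 = 25/5 = 5
  mean(Y) = (2 + 4 + 2 + 3 + 4) / 5 = 15/5 = 3

Step 2 — sample variances and covariances s[i,j] = (1/(n-1)) · Σ_k (x_{k,i} - mean_i) · (x_{k,j} - mean_j), with n-1 = 4:
  s[X,X] = ((1)·(1) + (2)·(2) + (-2)·(-2) + (-2)·(-2) + (1)·(1)) / 4 = 14/4 = 3.5
  s[X,Y] = ((1)·(-1) + (2)·(1) + (-2)·(-1) + (-2)·(0) + (1)·(1)) / 4 = 4/4 = 1
  s[Y,Y] = ((-1)·(-1) + (1)·(1) + (-1)·(-1) + (0)·(0) + (1)·(1)) / 4 = 4/4 = 1
  Sample standard deviations s_i = √(s[i,i]):
  s(X) = √(3.5) = 1.8708
  s(Y) = √(1) = 1

Step 3 — r_{ij} = s_{ij} / (s_i · s_j):
  r[X,X] = 1 (diagonal).
  r[X,Y] = 1 / (1.8708 · 1) = 1 / 1.8708 = 0.5345
  r[Y,Y] = 1 (diagonal).

R is symmetric with unit diagonal. Assembling:

R = [[1, 0.5345],
 [0.5345, 1]]


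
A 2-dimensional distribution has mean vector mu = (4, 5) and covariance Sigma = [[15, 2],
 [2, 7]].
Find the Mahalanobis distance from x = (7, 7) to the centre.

Step 1 — centre the observation: (x - mu) = (3, 2).

Step 2 — invert Sigma. det(Sigma) = 15·7 - (2)² = 101.
  Sigma^{-1} = (1/det) · [[d, -b], [-b, a]] = [[0.0693, -0.0198],
 [-0.0198, 0.1485]].

Step 3 — form the quadratic (x - mu)^T · Sigma^{-1} · (x - mu):
  Sigma^{-1} · (x - mu) = (0.1683, 0.2376).
  (x - mu)^T · [Sigma^{-1} · (x - mu)] = (3)·(0.1683) + (2)·(0.2376) = 0.9802.

Step 4 — take square root: d = √(0.9802) ≈ 0.99.

d(x, mu) = √(0.9802) ≈ 0.99


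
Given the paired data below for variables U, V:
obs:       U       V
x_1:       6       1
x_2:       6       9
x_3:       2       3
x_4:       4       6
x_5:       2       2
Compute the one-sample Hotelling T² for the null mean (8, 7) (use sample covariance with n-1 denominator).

Step 1 — sample mean vector:
  mean(U) = (6 + 6 + 2 + 4 + 2) / 5 = 20/5 = 4
  mean(V) = (1 + 9 + 3 + 6 + 2) / 5 = 21/5 = 4.2
  x̄ = (4, 4.2),  deviation x̄ - mu_0 = (4, 4.2) - (8, 7) = (-4, -2.8).

Step 2 — sample covariance matrix, S[i,j] = (1/(n-1)) · Σ_k (x_{k,i} - mean_i) · (x_{k,j} - mean_j), divisor n-1 = 4:
  S[U,U] = ((2)·(2) + (2)·(2) + (-2)·(-2) + (0)·(0) + (-2)·(-2)) / 4 = 16/4 = 4
  S[U,V] = ((2)·(-3.2) + (2)·(4.8) + (-2)·(-1.2) + (0)·(1.8) + (-2)·(-2.2)) / 4 = 10/4 = 2.5
  S[V,V] = ((-3.2)·(-3.2) + (4.8)·(4.8) + (-1.2)·(-1.2) + (1.8)·(1.8) + (-2.2)·(-2.2)) / 4 = 42.8/4 = 10.7
  S = [[4, 2.5],
 [2.5, 10.7]].

Step 3 — invert S. det(S) = 4·10.7 - (2.5)² = 36.55.
  S^{-1} = (1/det) · [[d, -b], [-b, a]] = [[0.2927, -0.0684],
 [-0.0684, 0.1094]].

Step 4 — quadratic form (x̄ - mu_0)^T · S^{-1} · (x̄ - mu_0):
  S^{-1} · (x̄ - mu_0) = (-0.9795, -0.0328),
  (x̄ - mu_0)^T · [...] = (-4)·(-0.9795) + (-2.8)·(-0.0328) = 4.0098.

Step 5 — scale by n: T² = 5 · 4.0098 = 20.0492.

T² ≈ 20.0492


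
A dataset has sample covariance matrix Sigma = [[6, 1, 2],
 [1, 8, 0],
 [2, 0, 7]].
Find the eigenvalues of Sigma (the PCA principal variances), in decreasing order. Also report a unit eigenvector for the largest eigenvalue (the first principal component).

Step 1 — characteristic polynomial p(λ) = det(λI - Sigma) = λ³ - tr·λ² + c_1·λ - det, where tr = trace, c_1 = sum of the principal 2×2 minors, det = det(Sigma):
  tr = 6 + 8 + 7 = 21,
  c_1 = (6·8 - (1)²) + (6·7 - (2)²) + (8·7 - (0)²) = 47 + 38 + 56 = 141,
  det = 6·(8·7 - (0)²) - (1)·((1)·7 - (0)·(2)) + (2)·((1)·(0) - 8·(2)) = 6·(56) - (1)·(7) + (2)·(-16) = 297.
  So p(λ) = λ³ - 21λ² + 141λ - 297.
Step 2 — look for an integer root (rational root theorem: any rational root is an integer divisor of 297). Testing λ = 9:
  p(9) = 729 - 1701 + 1269 - 297 = 0  ✓
  Dividing out (λ - 9): p(λ) = (λ - 9)(λ² - 12λ + 33).
Step 3 — remaining eigenvalues from the quadratic λ² - 12λ + 33 = 0:
  Δ = 12² - 4·33 = 144 - 132 = 12,  λ = (12 ± √12)/2 = (12 ± 3.4641)/2 ≈ 7.7321 or 4.2679.
  Sorted: λ_1 = 9,  λ_2 = 7.7321,  λ_3 = 4.2679  (check: sum = 21 = tr ✓).

Step 4 — unit eigenvector for λ_1 = 9: v spans the null space of (Sigma - λ_1 I), whose rows are
  r_1 = (-3, 1, 2),  r_2 = (1, -1, 0),  r_3 = (2, 0, -2).
  v is orthogonal to every row, so take v ∝ r_1 × r_2 = ((1)·(0) - (2)·(-1), (2)·(1) - (-3)·(0), (-3)·(-1) - (1)·(1)) = (2, 2, 2).
  Rescale (divide by 2): u = (1, 1, 1).
  ||u|| = √((1)² + (1)² + (1)²) = √(3) ≈ 1.7321,  v_1 = u/||u|| ≈ (0.5774, 0.5774, 0.5774) (||v_1|| = 1).

λ_1 = 9,  λ_2 = 7.7321,  λ_3 = 4.2679;  v_1 ≈ (0.5774, 0.5774, 0.5774)


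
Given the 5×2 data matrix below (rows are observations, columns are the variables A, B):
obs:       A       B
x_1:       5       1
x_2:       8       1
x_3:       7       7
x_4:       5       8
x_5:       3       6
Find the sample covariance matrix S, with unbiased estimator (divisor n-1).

Step 1 — column means:
  mean(A) = (5 + 8 + 7 + 5 + 3) / 5 = 28/5 = 5.6
  mean(B) = (1 + 1 + 7 + 8 + 6) / 5 = 23/5 = 4.6

Step 2 — sample covariance S[i,j] = (1/(n-1)) · Σ_k (x_{k,i} - mean_i) · (x_{k,j} - mean_j), with n-1 = 4.
  S[A,A] = ((-0.6)·(-0.6) + (2.4)·(2.4) + (1.4)·(1.4) + (-0.6)·(-0.6) + (-2.6)·(-2.6)) / 4 = 15.2/4 = 3.8
  S[A,B] = ((-0.6)·(-3.6) + (2.4)·(-3.6) + (1.4)·(2.4) + (-0.6)·(3.4) + (-2.6)·(1.4)) / 4 = -8.8/4 = -2.2
  S[B,B] = ((-3.6)·(-3.6) + (-3.6)·(-3.6) + (2.4)·(2.4) + (3.4)·(3.4) + (1.4)·(1.4)) / 4 = 45.2/4 = 11.3

S is symmetric (S[j,i] = S[i,j]). Assembling:

S = [[3.8, -2.2],
 [-2.2, 11.3]]


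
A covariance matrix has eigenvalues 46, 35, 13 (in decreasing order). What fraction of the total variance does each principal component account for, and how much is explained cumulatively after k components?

Step 1 — total variance = trace(Sigma) = Σ λ_i = 46 + 35 + 13 = 94.

Step 2 — fraction explained by component i = λ_i / Σ λ:
  PC1: 46/94 = 0.4894
  PC2: 35/94 = 0.3723
  PC3: 13/94 = 0.1383

Step 3 — cumulative fraction after k components = (λ_1 + ... + λ_k) / Σ λ:
  k = 1: 46/94 = 0.4894
  k = 2: (46 + 35)/94 = 81/94 = 0.8617
  k = 3: (46 + 35 + 13)/94 = 94/94 = 1

Summary (fraction, with percent):

explained: PC1 0.4894 (48.94%), PC2 0.3723 (37.23%), PC3 0.1383 (13.83%);  cumulative: 0.4894, 0.8617, 1


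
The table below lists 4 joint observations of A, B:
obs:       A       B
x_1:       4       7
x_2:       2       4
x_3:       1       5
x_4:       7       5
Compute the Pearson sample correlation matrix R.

Step 1 — column means:
  mean(A) = (4 + 2 + 1 + 7) / 4 = 14/4 = 3.5
  mean(B) = (7 + 4 + 5 + 5) / 4 = 21/4 = 5.25

Step 2 — sample variances and covariances s[i,j] = (1/(n-1)) · Σ_k (x_{k,i} - mean_i) · (x_{k,j} - mean_j), with n-1 = 3:
  s[A,A] = ((0.5)·(0.5) + (-1.5)·(-1.5) + (-2.5)·(-2.5) + (3.5)·(3.5)) / 3 = 21/3 = 7
  s[A,B] = ((0.5)·(1.75) + (-1.5)·(-1.25) + (-2.5)·(-0.25) + (3.5)·(-0.25)) / 3 = 2.5/3 = 0.8333
  s[B,B] = ((1.75)·(1.75) + (-1.25)·(-1.25) + (-0.25)·(-0.25) + (-0.25)·(-0.25)) / 3 = 4.75/3 = 1.5833
  Sample standard deviations s_i = √(s[i,i]):
  s(A) = √(7) = 2.6458
  s(B) = √(1.5833) = 1.2583

Step 3 — r_{ij} = s_{ij} / (s_i · s_j):
  r[A,A] = 1 (diagonal).
  r[A,B] = 0.8333 / (2.6458 · 1.2583) = 0.8333 / 3.3292 = 0.2503
  r[B,B] = 1 (diagonal).

R is symmetric with unit diagonal. Assembling:

R = [[1, 0.2503],
 [0.2503, 1]]


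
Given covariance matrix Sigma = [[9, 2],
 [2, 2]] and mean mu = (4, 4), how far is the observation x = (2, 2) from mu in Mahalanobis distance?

Step 1 — centre the observation: (x - mu) = (-2, -2).

Step 2 — invert Sigma. det(Sigma) = 9·2 - (2)² = 14.
  Sigma^{-1} = (1/det) · [[d, -b], [-b, a]] = [[0.1429, -0.1429],
 [-0.1429, 0.6429]].

Step 3 — form the quadratic (x - mu)^T · Sigma^{-1} · (x - mu):
  Sigma^{-1} · (x - mu) = (0, -1).
  (x - mu)^T · [Sigma^{-1} · (x - mu)] = (-2)·(0) + (-2)·(-1) = 2.

Step 4 — take square root: d = √(2) ≈ 1.4142.

d(x, mu) = √(2) ≈ 1.4142


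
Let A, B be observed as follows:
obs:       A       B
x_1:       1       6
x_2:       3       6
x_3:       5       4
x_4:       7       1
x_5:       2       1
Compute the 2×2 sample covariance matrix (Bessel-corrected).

Step 1 — column means:
  mean(A) = (1 + 3 + 5 + 7 + 2) / 5 = 18/5 = 3.6
  mean(B) = (6 + 6 + 4 + 1 + 1) / 5 = 18/5 = 3.6

Step 2 — sample covariance S[i,j] = (1/(n-1)) · Σ_k (x_{k,i} - mean_i) · (x_{k,j} - mean_j), with n-1 = 4.
  S[A,A] = ((-2.6)·(-2.6) + (-0.6)·(-0.6) + (1.4)·(1.4) + (3.4)·(3.4) + (-1.6)·(-1.6)) / 4 = 23.2/4 = 5.8
  S[A,B] = ((-2.6)·(2.4) + (-0.6)·(2.4) + (1.4)·(0.4) + (3.4)·(-2.6) + (-1.6)·(-2.6)) / 4 = -11.8/4 = -2.95
  S[B,B] = ((2.4)·(2.4) + (2.4)·(2.4) + (0.4)·(0.4) + (-2.6)·(-2.6) + (-2.6)·(-2.6)) / 4 = 25.2/4 = 6.3

S is symmetric (S[j,i] = S[i,j]). Assembling:

S = [[5.8, -2.95],
 [-2.95, 6.3]]


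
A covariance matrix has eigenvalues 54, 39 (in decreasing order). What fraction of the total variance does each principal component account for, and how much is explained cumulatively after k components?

Step 1 — total variance = trace(Sigma) = Σ λ_i = 54 + 39 = 93.

Step 2 — fraction explained by component i = λ_i / Σ λ:
  PC1: 54/93 = 0.5806
  PC2: 39/93 = 0.4194

Step 3 — cumulative fraction after k components = (λ_1 + ... + λ_k) / Σ λ:
  k = 1: 54/93 = 0.5806
  k = 2: (54 + 39)/93 = 93/93 = 1

Summary (fraction, with percent):

explained: PC1 0.5806 (58.06%), PC2 0.4194 (41.94%);  cumulative: 0.5806, 1


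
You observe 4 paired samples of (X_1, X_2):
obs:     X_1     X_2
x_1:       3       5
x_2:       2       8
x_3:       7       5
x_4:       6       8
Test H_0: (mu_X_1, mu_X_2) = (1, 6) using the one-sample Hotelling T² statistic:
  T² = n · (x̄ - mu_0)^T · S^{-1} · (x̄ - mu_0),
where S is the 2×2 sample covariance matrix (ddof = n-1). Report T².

Step 1 — sample mean vector:
  mean(X_1) = (3 + 2 + 7 + 6) / 4 = 18/4 = 4.5
  mean(X_2) = (5 + 8 + 5 + 8) / 4 = 26/4 = 6.5
  x̄ = (4.5, 6.5),  deviation x̄ - mu_0 = (4.5, 6.5) - (1, 6) = (3.5, 0.5).

Step 2 — sample covariance matrix, S[i,j] = (1/(n-1)) · Σ_k (x_{k,i} - mean_i) · (x_{k,j} - mean_j), divisor n-1 = 3:
  S[X_1,X_1] = ((-1.5)·(-1.5) + (-2.5)·(-2.5) + (2.5)·(2.5) + (1.5)·(1.5)) / 3 = 17/3 = 5.6667
  S[X_1,X_2] = ((-1.5)·(-1.5) + (-2.5)·(1.5) + (2.5)·(-1.5) + (1.5)·(1.5)) / 3 = -3/3 = -1
  S[X_2,X_2] = ((-1.5)·(-1.5) + (1.5)·(1.5) + (-1.5)·(-1.5) + (1.5)·(1.5)) / 3 = 9/3 = 3
  S = [[5.6667, -1],
 [-1, 3]].

Step 3 — invert S. det(S) = 5.6667·3 - (-1)² = 16.
  S^{-1} = (1/det) · [[d, -b], [-b, a]] = [[0.1875, 0.0625],
 [0.0625, 0.3542]].

Step 4 — quadratic form (x̄ - mu_0)^T · S^{-1} · (x̄ - mu_0):
  S^{-1} · (x̄ - mu_0) = (0.6875, 0.3958),
  (x̄ - mu_0)^T · [...] = (3.5)·(0.6875) + (0.5)·(0.3958) = 2.6042.

Step 5 — scale by n: T² = 4 · 2.6042 = 10.4167.

T² ≈ 10.4167


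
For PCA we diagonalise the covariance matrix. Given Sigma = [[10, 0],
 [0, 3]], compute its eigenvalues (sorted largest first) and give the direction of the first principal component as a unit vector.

Step 1 — characteristic polynomial of 2×2 Sigma:
  det(Sigma - λI) = λ² - trace · λ + det = 0.
  trace = 10 + 3 = 13, det = 10·3 - (0)² = 30.
Step 2 — discriminant:
  Δ = trace² - 4·det = 169 - 120 = 49.
Step 3 — eigenvalues:
  λ = (trace ± √Δ)/2 = (13 ± 7)/2,
  λ_1 = 10,  λ_2 = 3.

Step 4 — unit eigenvector for λ_1: Sigma is diagonal, so its eigenvectors are the coordinate axes. λ_1 = 10 is the diagonal entry on the first coordinate axis, hence
  v_1 = (1, 0) (||v_1|| = 1).

λ_1 = 10,  λ_2 = 3;  v_1 ≈ (1, 0)


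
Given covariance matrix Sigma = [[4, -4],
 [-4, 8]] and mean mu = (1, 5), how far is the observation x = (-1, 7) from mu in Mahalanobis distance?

Step 1 — centre the observation: (x - mu) = (-2, 2).

Step 2 — invert Sigma. det(Sigma) = 4·8 - (-4)² = 16.
  Sigma^{-1} = (1/det) · [[d, -b], [-b, a]] = [[0.5, 0.25],
 [0.25, 0.25]].

Step 3 — form the quadratic (x - mu)^T · Sigma^{-1} · (x - mu):
  Sigma^{-1} · (x - mu) = (-0.5, 0).
  (x - mu)^T · [Sigma^{-1} · (x - mu)] = (-2)·(-0.5) + (2)·(0) = 1.

Step 4 — take square root: d = √(1) ≈ 1.

d(x, mu) = √(1) ≈ 1


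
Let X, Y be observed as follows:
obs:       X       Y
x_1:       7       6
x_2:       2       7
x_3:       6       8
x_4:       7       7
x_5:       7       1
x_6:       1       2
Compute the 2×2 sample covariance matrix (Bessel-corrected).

Step 1 — column means:
  mean(X) = (7 + 2 + 6 + 7 + 7 + 1) / 6 = 30/6 = 5
  mean(Y) = (6 + 7 + 8 + 7 + 1 + 2) / 6 = 31/6 = 5.1667

Step 2 — sample covariance S[i,j] = (1/(n-1)) · Σ_k (x_{k,i} - mean_i) · (x_{k,j} - mean_j), with n-1 = 5.
  S[X,X] = ((2)·(2) + (-3)·(-3) + (1)·(1) + (2)·(2) + (2)·(2) + (-4)·(-4)) / 5 = 38/5 = 7.6
  S[X,Y] = ((2)·(0.8333) + (-3)·(1.8333) + (1)·(2.8333) + (2)·(1.8333) + (2)·(-4.1667) + (-4)·(-3.1667)) / 5 = 7/5 = 1.4
  S[Y,Y] = ((0.8333)·(0.8333) + (1.8333)·(1.8333) + (2.8333)·(2.8333) + (1.8333)·(1.8333) + (-4.1667)·(-4.1667) + (-3.1667)·(-3.1667)) / 5 = 42.8333/5 = 8.5667

S is symmetric (S[j,i] = S[i,j]). Assembling:

S = [[7.6, 1.4],
 [1.4, 8.5667]]


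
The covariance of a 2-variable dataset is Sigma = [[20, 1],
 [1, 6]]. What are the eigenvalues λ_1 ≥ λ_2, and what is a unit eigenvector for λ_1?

Step 1 — characteristic polynomial of 2×2 Sigma:
  det(Sigma - λI) = λ² - trace · λ + det = 0.
  trace = 20 + 6 = 26, det = 20·6 - (1)² = 119.
Step 2 — discriminant:
  Δ = trace² - 4·det = 676 - 476 = 200.
Step 3 — eigenvalues:
  λ = (trace ± √Δ)/2 = (26 ± 14.1421)/2,
  λ_1 = 20.0711,  λ_2 = 5.9289.

Step 4 — unit eigenvector for λ_1: solve (Sigma - λ_1 I)v = 0. First row:
  (20 - 20.0711)·v_x + (1)·v_y = 0, i.e. (-0.0711)·v_x + (1)·v_y = 0,
  so v ∝ (b, λ_1 - a) = (1, 0.0711) = u.
  ||u|| = √((1)² + (0.0711)²) = √(1.0051) ≈ 1.0025,
  v_1 = u/||u|| ≈ (0.9975, 0.0709) (||v_1|| = 1).

λ_1 = 20.0711,  λ_2 = 5.9289;  v_1 ≈ (0.9975, 0.0709)


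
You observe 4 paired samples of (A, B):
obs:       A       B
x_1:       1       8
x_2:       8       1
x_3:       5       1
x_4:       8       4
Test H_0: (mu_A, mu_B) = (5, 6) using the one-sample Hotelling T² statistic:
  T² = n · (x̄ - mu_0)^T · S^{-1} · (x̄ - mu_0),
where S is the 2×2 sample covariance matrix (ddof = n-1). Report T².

Step 1 — sample mean vector:
  mean(A) = (1 + 8 + 5 + 8) / 4 = 22/4 = 5.5
  mean(B) = (8 + 1 + 1 + 4) / 4 = 14/4 = 3.5
  x̄ = (5.5, 3.5),  deviation x̄ - mu_0 = (5.5, 3.5) - (5, 6) = (0.5, -2.5).

Step 2 — sample covariance matrix, S[i,j] = (1/(n-1)) · Σ_k (x_{k,i} - mean_i) · (x_{k,j} - mean_j), divisor n-1 = 3:
  S[A,A] = ((-4.5)·(-4.5) + (2.5)·(2.5) + (-0.5)·(-0.5) + (2.5)·(2.5)) / 3 = 33/3 = 11
  S[A,B] = ((-4.5)·(4.5) + (2.5)·(-2.5) + (-0.5)·(-2.5) + (2.5)·(0.5)) / 3 = -24/3 = -8
  S[B,B] = ((4.5)·(4.5) + (-2.5)·(-2.5) + (-2.5)·(-2.5) + (0.5)·(0.5)) / 3 = 33/3 = 11
  S = [[11, -8],
 [-8, 11]].

Step 3 — invert S. det(S) = 11·11 - (-8)² = 57.
  S^{-1} = (1/det) · [[d, -b], [-b, a]] = [[0.193, 0.1404],
 [0.1404, 0.193]].

Step 4 — quadratic form (x̄ - mu_0)^T · S^{-1} · (x̄ - mu_0):
  S^{-1} · (x̄ - mu_0) = (-0.2544, -0.4123),
  (x̄ - mu_0)^T · [...] = (0.5)·(-0.2544) + (-2.5)·(-0.4123) = 0.9035.

Step 5 — scale by n: T² = 4 · 0.9035 = 3.614.

T² ≈ 3.614


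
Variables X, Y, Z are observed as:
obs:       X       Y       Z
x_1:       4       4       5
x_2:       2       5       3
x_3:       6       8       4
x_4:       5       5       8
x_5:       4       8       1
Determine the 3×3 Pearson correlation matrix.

Step 1 — column means:
  mean(X) = (4 + 2 + 6 + 5 + 4) / 5 = 21/5 = 4.2
  mean(Y) = (4 + 5 + 8 + 5 + 8) / 5 = 30/5 = 6
  mean(Z) = (5 + 3 + 4 + 8 + 1) / 5 = 21/5 = 4.2

Step 2 — sample variances and covariances s[i,j] = (1/(n-1)) · Σ_k (x_{k,i} - mean_i) · (x_{k,j} - mean_j), with n-1 = 4:
  s[X,X] = ((-0.2)·(-0.2) + (-2.2)·(-2.2) + (1.8)·(1.8) + (0.8)·(0.8) + (-0.2)·(-0.2)) / 4 = 8.8/4 = 2.2
  s[X,Y] = ((-0.2)·(-2) + (-2.2)·(-1) + (1.8)·(2) + (0.8)·(-1) + (-0.2)·(2)) / 4 = 5/4 = 1.25
  s[X,Z] = ((-0.2)·(0.8) + (-2.2)·(-1.2) + (1.8)·(-0.2) + (0.8)·(3.8) + (-0.2)·(-3.2)) / 4 = 5.8/4 = 1.45
  s[Y,Y] = ((-2)·(-2) + (-1)·(-1) + (2)·(2) + (-1)·(-1) + (2)·(2)) / 4 = 14/4 = 3.5
  s[Y,Z] = ((-2)·(0.8) + (-1)·(-1.2) + (2)·(-0.2) + (-1)·(3.8) + (2)·(-3.2)) / 4 = -11/4 = -2.75
  s[Z,Z] = ((0.8)·(0.8) + (-1.2)·(-1.2) + (-0.2)·(-0.2) + (3.8)·(3.8) + (-3.2)·(-3.2)) / 4 = 26.8/4 = 6.7
  Sample standard deviations s_i = √(s[i,i]):
  s(X) = √(2.2) = 1.4832
  s(Y) = √(3.5) = 1.8708
  s(Z) = √(6.7) = 2.5884

Step 3 — r_{ij} = s_{ij} / (s_i · s_j):
  r[X,X] = 1 (diagonal).
  r[X,Y] = 1.25 / (1.4832 · 1.8708) = 1.25 / 2.7749 = 0.4505
  r[X,Z] = 1.45 / (1.4832 · 2.5884) = 1.45 / 3.8393 = 0.3777
  r[Y,Y] = 1 (diagonal).
  r[Y,Z] = -2.75 / (1.8708 · 2.5884) = -2.75 / 4.8425 = -0.5679
  r[Z,Z] = 1 (diagonal).

R is symmetric with unit diagonal. Assembling:

R = [[1, 0.4505, 0.3777],
 [0.4505, 1, -0.5679],
 [0.3777, -0.5679, 1]]


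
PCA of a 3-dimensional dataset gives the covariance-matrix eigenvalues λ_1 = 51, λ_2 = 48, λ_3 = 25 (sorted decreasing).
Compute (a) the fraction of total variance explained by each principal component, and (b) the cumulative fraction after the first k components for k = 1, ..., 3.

Step 1 — total variance = trace(Sigma) = Σ λ_i = 51 + 48 + 25 = 124.

Step 2 — fraction explained by component i = λ_i / Σ λ:
  PC1: 51/124 = 0.4113
  PC2: 48/124 = 0.3871
  PC3: 25/124 = 0.2016

Step 3 — cumulative fraction after k components = (λ_1 + ... + λ_k) / Σ λ:
  k = 1: 51/124 = 0.4113
  k = 2: (51 + 48)/124 = 99/124 = 0.7984
  k = 3: (51 + 48 + 25)/124 = 124/124 = 1

Summary (fraction, with percent):

explained: PC1 0.4113 (41.13%), PC2 0.3871 (38.71%), PC3 0.2016 (20.16%);  cumulative: 0.4113, 0.7984, 1


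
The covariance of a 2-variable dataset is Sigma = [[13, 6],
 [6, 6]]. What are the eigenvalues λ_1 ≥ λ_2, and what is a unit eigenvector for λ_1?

Step 1 — characteristic polynomial of 2×2 Sigma:
  det(Sigma - λI) = λ² - trace · λ + det = 0.
  trace = 13 + 6 = 19, det = 13·6 - (6)² = 42.
Step 2 — discriminant:
  Δ = trace² - 4·det = 361 - 168 = 193.
Step 3 — eigenvalues:
  λ = (trace ± √Δ)/2 = (19 ± 13.8924)/2,
  λ_1 = 16.4462,  λ_2 = 2.5538.

Step 4 — unit eigenvector for λ_1: solve (Sigma - λ_1 I)v = 0. First row:
  (13 - 16.4462)·v_x + (6)·v_y = 0, i.e. (-3.4462)·v_x + (6)·v_y = 0,
  so v ∝ (b, λ_1 - a) = (6, 3.4462) = u.
  ||u|| = √((6)² + (3.4462)²) = √(47.8764) ≈ 6.9193,
  v_1 = u/||u|| ≈ (0.8671, 0.4981) (||v_1|| = 1).

λ_1 = 16.4462,  λ_2 = 2.5538;  v_1 ≈ (0.8671, 0.4981)


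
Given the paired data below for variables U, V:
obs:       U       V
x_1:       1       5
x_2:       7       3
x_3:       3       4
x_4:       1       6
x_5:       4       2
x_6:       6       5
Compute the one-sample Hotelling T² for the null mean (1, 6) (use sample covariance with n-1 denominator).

Step 1 — sample mean vector:
  mean(U) = (1 + 7 + 3 + 1 + 4 + 6) / 6 = 22/6 = 3.6667
  mean(V) = (5 + 3 + 4 + 6 + 2 + 5) / 6 = 25/6 = 4.1667
  x̄ = (3.6667, 4.1667),  deviation x̄ - mu_0 = (3.6667, 4.1667) - (1, 6) = (2.6667, -1.8333).

Step 2 — sample covariance matrix, S[i,j] = (1/(n-1)) · Σ_k (x_{k,i} - mean_i) · (x_{k,j} - mean_j), divisor n-1 = 5:
  S[U,U] = ((-2.6667)·(-2.6667) + (3.3333)·(3.3333) + (-0.6667)·(-0.6667) + (-2.6667)·(-2.6667) + (0.3333)·(0.3333) + (2.3333)·(2.3333)) / 5 = 31.3333/5 = 6.2667
  S[U,V] = ((-2.6667)·(0.8333) + (3.3333)·(-1.1667) + (-0.6667)·(-0.1667) + (-2.6667)·(1.8333) + (0.3333)·(-2.1667) + (2.3333)·(0.8333)) / 5 = -9.6667/5 = -1.9333
  S[V,V] = ((0.8333)·(0.8333) + (-1.1667)·(-1.1667) + (-0.1667)·(-0.1667) + (1.8333)·(1.8333) + (-2.1667)·(-2.1667) + (0.8333)·(0.8333)) / 5 = 10.8333/5 = 2.1667
  S = [[6.2667, -1.9333],
 [-1.9333, 2.1667]].

Step 3 — invert S. det(S) = 6.2667·2.1667 - (-1.9333)² = 9.84.
  S^{-1} = (1/det) · [[d, -b], [-b, a]] = [[0.2202, 0.1965],
 [0.1965, 0.6369]].

Step 4 — quadratic form (x̄ - mu_0)^T · S^{-1} · (x̄ - mu_0):
  S^{-1} · (x̄ - mu_0) = (0.227, -0.6436),
  (x̄ - mu_0)^T · [...] = (2.6667)·(0.227) + (-1.8333)·(-0.6436) = 1.7852.

Step 5 — scale by n: T² = 6 · 1.7852 = 10.7114.

T² ≈ 10.7114


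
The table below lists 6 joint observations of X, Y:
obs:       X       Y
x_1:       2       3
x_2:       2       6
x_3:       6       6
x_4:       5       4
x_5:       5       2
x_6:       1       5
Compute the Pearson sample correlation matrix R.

Step 1 — column means:
  mean(X) = (2 + 2 + 6 + 5 + 5 + 1) / 6 = 21/6 = 3.5
  mean(Y) = (3 + 6 + 6 + 4 + 2 + 5) / 6 = 26/6 = 4.3333

Step 2 — sample variances and covariances s[i,j] = (1/(n-1)) · Σ_k (x_{k,i} - mean_i) · (x_{k,j} - mean_j), with n-1 = 5:
  s[X,X] = ((-1.5)·(-1.5) + (-1.5)·(-1.5) + (2.5)·(2.5) + (1.5)·(1.5) + (1.5)·(1.5) + (-2.5)·(-2.5)) / 5 = 21.5/5 = 4.3
  s[X,Y] = ((-1.5)·(-1.3333) + (-1.5)·(1.6667) + (2.5)·(1.6667) + (1.5)·(-0.3333) + (1.5)·(-2.3333) + (-2.5)·(0.6667)) / 5 = -2/5 = -0.4
  s[Y,Y] = ((-1.3333)·(-1.3333) + (1.6667)·(1.6667) + (1.6667)·(1.6667) + (-0.3333)·(-0.3333) + (-2.3333)·(-2.3333) + (0.6667)·(0.6667)) / 5 = 13.3333/5 = 2.6667
  Sample standard deviations s_i = √(s[i,i]):
  s(X) = √(4.3) = 2.0736
  s(Y) = √(2.6667) = 1.633

Step 3 — r_{ij} = s_{ij} / (s_i · s_j):
  r[X,X] = 1 (diagonal).
  r[X,Y] = -0.4 / (2.0736 · 1.633) = -0.4 / 3.3862 = -0.1181
  r[Y,Y] = 1 (diagonal).

R is symmetric with unit diagonal. Assembling:

R = [[1, -0.1181],
 [-0.1181, 1]]


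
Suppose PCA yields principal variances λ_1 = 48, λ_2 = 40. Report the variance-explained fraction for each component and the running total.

Step 1 — total variance = trace(Sigma) = Σ λ_i = 48 + 40 = 88.

Step 2 — fraction explained by component i = λ_i / Σ λ:
  PC1: 48/88 = 0.5455
  PC2: 40/88 = 0.4545

Step 3 — cumulative fraction after k components = (λ_1 + ... + λ_k) / Σ λ:
  k = 1: 48/88 = 0.5455
  k = 2: (48 + 40)/88 = 88/88 = 1

Summary (fraction, with percent):

explained: PC1 0.5455 (54.55%), PC2 0.4545 (45.45%);  cumulative: 0.5455, 1


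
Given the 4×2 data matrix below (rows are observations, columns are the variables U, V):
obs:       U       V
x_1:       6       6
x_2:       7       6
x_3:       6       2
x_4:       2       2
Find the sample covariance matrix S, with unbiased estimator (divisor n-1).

Step 1 — column means:
  mean(U) = (6 + 7 + 6 + 2) / 4 = 21/4 = 5.25
  mean(V) = (6 + 6 + 2 + 2) / 4 = 16/4 = 4

Step 2 — sample covariance S[i,j] = (1/(n-1)) · Σ_k (x_{k,i} - mean_i) · (x_{k,j} - mean_j), with n-1 = 3.
  S[U,U] = ((0.75)·(0.75) + (1.75)·(1.75) + (0.75)·(0.75) + (-3.25)·(-3.25)) / 3 = 14.75/3 = 4.9167
  S[U,V] = ((0.75)·(2) + (1.75)·(2) + (0.75)·(-2) + (-3.25)·(-2)) / 3 = 10/3 = 3.3333
  S[V,V] = ((2)·(2) + (2)·(2) + (-2)·(-2) + (-2)·(-2)) / 3 = 16/3 = 5.3333

S is symmetric (S[j,i] = S[i,j]). Assembling:

S = [[4.9167, 3.3333],
 [3.3333, 5.3333]]


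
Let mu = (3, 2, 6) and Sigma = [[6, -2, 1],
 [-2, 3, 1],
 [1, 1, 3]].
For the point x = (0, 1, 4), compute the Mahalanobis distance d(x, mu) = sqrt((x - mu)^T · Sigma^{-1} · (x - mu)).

Step 1 — centre the observation: (x - mu) = (-3, -1, -2).

Step 2 — invert Sigma (cofactor / det for 3×3, or solve directly):
  Sigma^{-1} = [[0.2759, 0.2414, -0.1724],
 [0.2414, 0.5862, -0.2759],
 [-0.1724, -0.2759, 0.4828]].

Step 3 — form the quadratic (x - mu)^T · Sigma^{-1} · (x - mu):
  Sigma^{-1} · (x - mu) = (-0.7241, -0.7586, -0.1724).
  (x - mu)^T · [Sigma^{-1} · (x - mu)] = (-3)·(-0.7241) + (-1)·(-0.7586) + (-2)·(-0.1724) = 3.2759.

Step 4 — take square root: d = √(3.2759) ≈ 1.8099.

d(x, mu) = √(3.2759) ≈ 1.8099


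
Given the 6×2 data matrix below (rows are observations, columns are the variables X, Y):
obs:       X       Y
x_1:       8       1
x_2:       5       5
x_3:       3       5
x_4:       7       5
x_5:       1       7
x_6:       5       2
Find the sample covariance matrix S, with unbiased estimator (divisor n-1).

Step 1 — column means:
  mean(X) = (8 + 5 + 3 + 7 + 1 + 5) / 6 = 29/6 = 4.8333
  mean(Y) = (1 + 5 + 5 + 5 + 7 + 2) / 6 = 25/6 = 4.1667

Step 2 — sample covariance S[i,j] = (1/(n-1)) · Σ_k (x_{k,i} - mean_i) · (x_{k,j} - mean_j), with n-1 = 5.
  S[X,X] = ((3.1667)·(3.1667) + (0.1667)·(0.1667) + (-1.8333)·(-1.8333) + (2.1667)·(2.1667) + (-3.8333)·(-3.8333) + (0.1667)·(0.1667)) / 5 = 32.8333/5 = 6.5667
  S[X,Y] = ((3.1667)·(-3.1667) + (0.1667)·(0.8333) + (-1.8333)·(0.8333) + (2.1667)·(0.8333) + (-3.8333)·(2.8333) + (0.1667)·(-2.1667)) / 5 = -20.8333/5 = -4.1667
  S[Y,Y] = ((-3.1667)·(-3.1667) + (0.8333)·(0.8333) + (0.8333)·(0.8333) + (0.8333)·(0.8333) + (2.8333)·(2.8333) + (-2.1667)·(-2.1667)) / 5 = 24.8333/5 = 4.9667

S is symmetric (S[j,i] = S[i,j]). Assembling:

S = [[6.5667, -4.1667],
 [-4.1667, 4.9667]]


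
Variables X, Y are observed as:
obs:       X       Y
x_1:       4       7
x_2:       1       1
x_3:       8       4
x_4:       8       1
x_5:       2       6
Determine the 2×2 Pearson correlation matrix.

Step 1 — column means:
  mean(X) = (4 + 1 + 8 + 8 + 2) / 5 = 23/5 = 4.6
  mean(Y) = (7 + 1 + 4 + 1 + 6) / 5 = 19/5 = 3.8

Step 2 — sample variances and covariances s[i,j] = (1/(n-1)) · Σ_k (x_{k,i} - mean_i) · (x_{k,j} - mean_j), with n-1 = 4:
  s[X,X] = ((-0.6)·(-0.6) + (-3.6)·(-3.6) + (3.4)·(3.4) + (3.4)·(3.4) + (-2.6)·(-2.6)) / 4 = 43.2/4 = 10.8
  s[X,Y] = ((-0.6)·(3.2) + (-3.6)·(-2.8) + (3.4)·(0.2) + (3.4)·(-2.8) + (-2.6)·(2.2)) / 4 = -6.4/4 = -1.6
  s[Y,Y] = ((3.2)·(3.2) + (-2.8)·(-2.8) + (0.2)·(0.2) + (-2.8)·(-2.8) + (2.2)·(2.2)) / 4 = 30.8/4 = 7.7
  Sample standard deviations s_i = √(s[i,i]):
  s(X) = √(10.8) = 3.2863
  s(Y) = √(7.7) = 2.7749

Step 3 — r_{ij} = s_{ij} / (s_i · s_j):
  r[X,X] = 1 (diagonal).
  r[X,Y] = -1.6 / (3.2863 · 2.7749) = -1.6 / 9.1192 = -0.1755
  r[Y,Y] = 1 (diagonal).

R is symmetric with unit diagonal. Assembling:

R = [[1, -0.1755],
 [-0.1755, 1]]


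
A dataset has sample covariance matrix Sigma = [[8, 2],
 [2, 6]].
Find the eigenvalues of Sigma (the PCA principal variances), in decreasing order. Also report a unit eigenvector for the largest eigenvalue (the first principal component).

Step 1 — characteristic polynomial of 2×2 Sigma:
  det(Sigma - λI) = λ² - trace · λ + det = 0.
  trace = 8 + 6 = 14, det = 8·6 - (2)² = 44.
Step 2 — discriminant:
  Δ = trace² - 4·det = 196 - 176 = 20.
Step 3 — eigenvalues:
  λ = (trace ± √Δ)/2 = (14 ± 4.4721)/2,
  λ_1 = 9.2361,  λ_2 = 4.7639.

Step 4 — unit eigenvector for λ_1: solve (Sigma - λ_1 I)v = 0. First row:
  (8 - 9.2361)·v_x + (2)·v_y = 0, i.e. (-1.2361)·v_x + (2)·v_y = 0,
  so v ∝ (b, λ_1 - a) = (2, 1.2361) = u.
  ||u|| = √((2)² + (1.2361)²) = √(5.5279) ≈ 2.3511,
  v_1 = u/||u|| ≈ (0.8507, 0.5257) (||v_1|| = 1).

λ_1 = 9.2361,  λ_2 = 4.7639;  v_1 ≈ (0.8507, 0.5257)


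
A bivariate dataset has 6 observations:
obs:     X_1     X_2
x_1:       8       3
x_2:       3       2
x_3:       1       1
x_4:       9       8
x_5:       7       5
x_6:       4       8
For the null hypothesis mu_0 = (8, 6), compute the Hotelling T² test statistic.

Step 1 — sample mean vector:
  mean(X_1) = (8 + 3 + 1 + 9 + 7 + 4) / 6 = 32/6 = 5.3333
  mean(X_2) = (3 + 2 + 1 + 8 + 5 + 8) / 6 = 27/6 = 4.5
  x̄ = (5.3333, 4.5),  deviation x̄ - mu_0 = (5.3333, 4.5) - (8, 6) = (-2.6667, -1.5).

Step 2 — sample covariance matrix, S[i,j] = (1/(n-1)) · Σ_k (x_{k,i} - mean_i) · (x_{k,j} - mean_j), divisor n-1 = 5:
  S[X_1,X_1] = ((2.6667)·(2.6667) + (-2.3333)·(-2.3333) + (-4.3333)·(-4.3333) + (3.6667)·(3.6667) + (1.6667)·(1.6667) + (-1.3333)·(-1.3333)) / 5 = 49.3333/5 = 9.8667
  S[X_1,X_2] = ((2.6667)·(-1.5) + (-2.3333)·(-2.5) + (-4.3333)·(-3.5) + (3.6667)·(3.5) + (1.6667)·(0.5) + (-1.3333)·(3.5)) / 5 = 26/5 = 5.2
  S[X_2,X_2] = ((-1.5)·(-1.5) + (-2.5)·(-2.5) + (-3.5)·(-3.5) + (3.5)·(3.5) + (0.5)·(0.5) + (3.5)·(3.5)) / 5 = 45.5/5 = 9.1
  S = [[9.8667, 5.2],
 [5.2, 9.1]].

Step 3 — invert S. det(S) = 9.8667·9.1 - (5.2)² = 62.7467.
  S^{-1} = (1/det) · [[d, -b], [-b, a]] = [[0.145, -0.0829],
 [-0.0829, 0.1572]].

Step 4 — quadratic form (x̄ - mu_0)^T · S^{-1} · (x̄ - mu_0):
  S^{-1} · (x̄ - mu_0) = (-0.2624, -0.0149),
  (x̄ - mu_0)^T · [...] = (-2.6667)·(-0.2624) + (-1.5)·(-0.0149) = 0.7221.

Step 5 — scale by n: T² = 6 · 0.7221 = 4.3328.

T² ≈ 4.3328
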